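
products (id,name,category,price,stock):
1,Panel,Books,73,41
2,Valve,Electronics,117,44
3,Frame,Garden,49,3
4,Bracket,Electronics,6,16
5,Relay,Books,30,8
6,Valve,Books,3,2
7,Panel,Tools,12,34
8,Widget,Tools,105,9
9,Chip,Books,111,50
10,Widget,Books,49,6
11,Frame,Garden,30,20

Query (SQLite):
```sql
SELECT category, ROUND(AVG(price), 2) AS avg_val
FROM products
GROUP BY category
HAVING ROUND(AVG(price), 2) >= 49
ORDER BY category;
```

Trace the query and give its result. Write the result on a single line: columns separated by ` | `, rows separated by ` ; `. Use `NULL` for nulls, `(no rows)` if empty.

Partition products by category; compute ROUND(AVG(price), 2) within each group.
HAVING: keep groups where ROUND(AVG(price), 2) >= 49.
  Books: ids {1, 5, 6, 9, 10} → ROUND(AVG(price), 2)=53.2
  Electronics: ids {2, 4} → ROUND(AVG(price), 2)=61.5
  Garden: ids {3, 11} → ROUND(AVG(price), 2)=39.5
  Tools: ids {7, 8} → ROUND(AVG(price), 2)=58.5

Books | 53.2 ; Electronics | 61.5 ; Tools | 58.5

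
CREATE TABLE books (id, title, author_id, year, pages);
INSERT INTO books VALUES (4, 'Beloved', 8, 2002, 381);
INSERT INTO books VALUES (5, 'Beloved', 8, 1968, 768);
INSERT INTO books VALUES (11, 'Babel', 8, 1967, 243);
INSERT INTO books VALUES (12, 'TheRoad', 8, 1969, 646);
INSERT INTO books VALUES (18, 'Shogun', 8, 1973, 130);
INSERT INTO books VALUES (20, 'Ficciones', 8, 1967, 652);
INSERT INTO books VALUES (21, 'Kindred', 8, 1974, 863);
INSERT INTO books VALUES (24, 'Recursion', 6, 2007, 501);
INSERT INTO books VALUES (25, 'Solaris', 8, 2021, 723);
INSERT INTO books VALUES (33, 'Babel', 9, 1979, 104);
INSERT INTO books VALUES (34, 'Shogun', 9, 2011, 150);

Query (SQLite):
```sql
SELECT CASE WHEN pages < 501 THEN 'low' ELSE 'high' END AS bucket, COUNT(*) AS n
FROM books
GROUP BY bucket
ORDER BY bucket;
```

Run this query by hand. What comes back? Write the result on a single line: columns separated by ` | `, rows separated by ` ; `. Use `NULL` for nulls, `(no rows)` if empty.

high | 6 ; low | 5

Bucket rows by pages < 501 → 'low' else 'high'; count each bucket.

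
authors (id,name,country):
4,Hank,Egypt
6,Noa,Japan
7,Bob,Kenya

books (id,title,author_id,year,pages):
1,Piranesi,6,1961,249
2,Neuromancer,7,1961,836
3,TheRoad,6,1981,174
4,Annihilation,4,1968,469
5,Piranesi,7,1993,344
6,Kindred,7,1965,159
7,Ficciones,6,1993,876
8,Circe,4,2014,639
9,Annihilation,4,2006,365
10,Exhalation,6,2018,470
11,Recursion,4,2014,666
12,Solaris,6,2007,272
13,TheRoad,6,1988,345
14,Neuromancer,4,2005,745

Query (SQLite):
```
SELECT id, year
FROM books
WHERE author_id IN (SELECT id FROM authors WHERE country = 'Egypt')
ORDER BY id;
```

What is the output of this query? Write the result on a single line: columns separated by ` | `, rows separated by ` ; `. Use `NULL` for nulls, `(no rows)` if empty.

Inner query: authors.id where country = 'Egypt'.
Outer: keep books rows whose author_id is in that set.
Inner query → {4}

4 | 1968 ; 8 | 2014 ; 9 | 2006 ; 11 | 2014 ; 14 | 2005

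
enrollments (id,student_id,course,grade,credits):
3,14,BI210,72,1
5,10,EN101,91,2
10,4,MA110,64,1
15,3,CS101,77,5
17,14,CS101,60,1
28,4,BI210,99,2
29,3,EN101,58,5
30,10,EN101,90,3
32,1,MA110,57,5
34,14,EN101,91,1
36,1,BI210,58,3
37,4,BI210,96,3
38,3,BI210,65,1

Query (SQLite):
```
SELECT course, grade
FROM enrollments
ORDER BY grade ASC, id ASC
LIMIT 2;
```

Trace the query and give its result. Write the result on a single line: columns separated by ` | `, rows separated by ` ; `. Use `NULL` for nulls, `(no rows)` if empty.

MA110 | 57 ; EN101 | 58

Sort by grade asc, tiebreak id asc: (57, id=32), (58, id=29), (58, id=36), (60, id=17), (64, id=10) …. Take first 2.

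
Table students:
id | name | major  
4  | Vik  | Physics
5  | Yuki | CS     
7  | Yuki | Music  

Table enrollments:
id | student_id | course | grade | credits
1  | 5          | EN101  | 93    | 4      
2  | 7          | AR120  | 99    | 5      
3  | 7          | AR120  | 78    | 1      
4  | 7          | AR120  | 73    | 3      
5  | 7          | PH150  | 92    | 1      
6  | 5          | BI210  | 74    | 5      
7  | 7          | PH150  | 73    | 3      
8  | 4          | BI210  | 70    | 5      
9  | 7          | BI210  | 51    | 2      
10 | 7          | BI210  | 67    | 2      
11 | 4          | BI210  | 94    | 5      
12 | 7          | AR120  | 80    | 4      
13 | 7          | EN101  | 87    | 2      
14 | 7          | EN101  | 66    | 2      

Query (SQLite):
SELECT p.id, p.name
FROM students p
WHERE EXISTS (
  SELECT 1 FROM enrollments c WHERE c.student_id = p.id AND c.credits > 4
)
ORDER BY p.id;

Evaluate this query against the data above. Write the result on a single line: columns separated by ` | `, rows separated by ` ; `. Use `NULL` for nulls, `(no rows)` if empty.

For each students row, check whether any enrollments with matching student_id has credits > 4.
Keep rows where that is true.

4 | Vik ; 5 | Yuki ; 7 | Yuki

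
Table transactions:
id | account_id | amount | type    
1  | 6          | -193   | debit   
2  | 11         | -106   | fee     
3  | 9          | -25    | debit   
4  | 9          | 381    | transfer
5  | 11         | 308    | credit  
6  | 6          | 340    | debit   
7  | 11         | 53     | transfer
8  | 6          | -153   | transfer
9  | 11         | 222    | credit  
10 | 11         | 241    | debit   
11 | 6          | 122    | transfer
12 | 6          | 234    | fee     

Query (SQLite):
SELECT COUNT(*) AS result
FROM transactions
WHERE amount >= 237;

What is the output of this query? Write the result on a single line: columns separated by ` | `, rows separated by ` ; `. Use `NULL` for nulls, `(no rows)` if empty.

Rows where amount >= 237 → amount values: [381, 308, 340, 241].
COUNT(*) counts rows → 4.

4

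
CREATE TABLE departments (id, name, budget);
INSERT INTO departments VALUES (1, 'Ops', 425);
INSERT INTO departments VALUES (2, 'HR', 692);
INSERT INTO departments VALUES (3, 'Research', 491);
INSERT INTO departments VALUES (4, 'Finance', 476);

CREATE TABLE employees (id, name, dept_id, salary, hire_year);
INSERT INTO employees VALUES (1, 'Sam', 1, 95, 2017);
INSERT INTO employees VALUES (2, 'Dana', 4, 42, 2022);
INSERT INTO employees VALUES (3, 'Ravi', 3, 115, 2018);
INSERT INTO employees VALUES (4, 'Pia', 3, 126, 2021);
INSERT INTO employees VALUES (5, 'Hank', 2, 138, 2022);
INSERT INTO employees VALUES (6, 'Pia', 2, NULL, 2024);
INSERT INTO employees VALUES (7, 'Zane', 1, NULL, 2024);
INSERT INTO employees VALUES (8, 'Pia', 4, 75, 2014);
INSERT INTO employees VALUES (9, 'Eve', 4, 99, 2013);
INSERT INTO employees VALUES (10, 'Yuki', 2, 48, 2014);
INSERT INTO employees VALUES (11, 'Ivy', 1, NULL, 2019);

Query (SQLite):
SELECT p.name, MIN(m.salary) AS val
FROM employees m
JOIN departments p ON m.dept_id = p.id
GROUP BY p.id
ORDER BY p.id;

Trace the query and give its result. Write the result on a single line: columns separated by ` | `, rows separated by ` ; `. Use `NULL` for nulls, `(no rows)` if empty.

Join each employees row to its departments via dept_id.
Group joined rows by departments.id; compute MIN(m.salary) per group.
  1: ids {1, 7, 11} → MIN(m.salary)=95
  2: ids {5, 6, 10} → MIN(m.salary)=48
  3: ids {3, 4} → MIN(m.salary)=115
  4: ids {2, 8, 9} → MIN(m.salary)=42

Ops | 95 ; HR | 48 ; Research | 115 ; Finance | 42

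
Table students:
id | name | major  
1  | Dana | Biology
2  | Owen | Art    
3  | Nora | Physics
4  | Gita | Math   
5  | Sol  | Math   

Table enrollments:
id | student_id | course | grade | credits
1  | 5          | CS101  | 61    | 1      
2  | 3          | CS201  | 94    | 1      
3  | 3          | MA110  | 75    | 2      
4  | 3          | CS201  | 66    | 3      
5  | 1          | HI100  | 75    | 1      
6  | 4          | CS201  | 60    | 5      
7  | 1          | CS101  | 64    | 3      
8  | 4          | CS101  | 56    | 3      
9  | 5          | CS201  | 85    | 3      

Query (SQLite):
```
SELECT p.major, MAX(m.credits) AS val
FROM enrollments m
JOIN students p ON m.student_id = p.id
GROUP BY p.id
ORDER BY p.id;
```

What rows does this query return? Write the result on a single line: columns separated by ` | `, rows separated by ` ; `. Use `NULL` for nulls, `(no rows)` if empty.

Join each enrollments row to its students via student_id.
Group joined rows by students.id; compute MAX(m.credits) per group.
  1: ids {5, 7} → MAX(m.credits)=3
  3: ids {2, 3, 4} → MAX(m.credits)=3
  4: ids {6, 8} → MAX(m.credits)=5
  5: ids {1, 9} → MAX(m.credits)=3

Biology | 3 ; Physics | 3 ; Math | 5 ; Math | 3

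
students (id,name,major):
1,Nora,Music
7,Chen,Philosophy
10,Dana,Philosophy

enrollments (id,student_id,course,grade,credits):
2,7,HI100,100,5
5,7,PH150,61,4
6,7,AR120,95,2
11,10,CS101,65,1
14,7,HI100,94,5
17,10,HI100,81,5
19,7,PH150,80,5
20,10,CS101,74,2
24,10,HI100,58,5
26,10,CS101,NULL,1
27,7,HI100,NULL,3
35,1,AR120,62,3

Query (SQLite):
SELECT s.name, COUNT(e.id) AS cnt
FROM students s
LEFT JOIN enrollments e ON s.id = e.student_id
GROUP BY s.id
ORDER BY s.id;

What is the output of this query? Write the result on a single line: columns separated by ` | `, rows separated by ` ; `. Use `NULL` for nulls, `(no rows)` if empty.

LEFT JOIN keeps every students row; unmatched ones get NULL for enrollments columns.
Group by students.id and compute COUNT(e.id). COUNT(col) of an all-NULL group is 0.
  1: ids {35} → COUNT(e.id)=1
  7: ids {2, 5, 6, 14, 19, 27} → COUNT(e.id)=6
  10: ids {11, 17, 20, 24, 26} → COUNT(e.id)=5

Nora | 1 ; Chen | 6 ; Dana | 5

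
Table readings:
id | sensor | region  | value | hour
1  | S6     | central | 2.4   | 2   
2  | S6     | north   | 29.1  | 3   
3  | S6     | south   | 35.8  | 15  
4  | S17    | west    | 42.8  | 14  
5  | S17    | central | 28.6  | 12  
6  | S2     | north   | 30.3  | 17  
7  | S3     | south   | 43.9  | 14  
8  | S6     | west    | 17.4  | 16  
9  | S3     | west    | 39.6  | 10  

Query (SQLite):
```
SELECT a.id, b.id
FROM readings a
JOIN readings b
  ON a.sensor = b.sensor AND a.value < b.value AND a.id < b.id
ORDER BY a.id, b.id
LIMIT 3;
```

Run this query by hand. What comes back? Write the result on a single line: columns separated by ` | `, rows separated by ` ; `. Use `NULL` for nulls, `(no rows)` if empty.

1 | 2 ; 1 | 3 ; 1 | 8

Pairs (a,b) with same sensor, a.value < b.value, a.id < b.id.
sensor groups: S17:{4,5} S2:{6} S3:{7,9} S6:{1,2,3,8}
Ordered by (a.id, b.id); first 3.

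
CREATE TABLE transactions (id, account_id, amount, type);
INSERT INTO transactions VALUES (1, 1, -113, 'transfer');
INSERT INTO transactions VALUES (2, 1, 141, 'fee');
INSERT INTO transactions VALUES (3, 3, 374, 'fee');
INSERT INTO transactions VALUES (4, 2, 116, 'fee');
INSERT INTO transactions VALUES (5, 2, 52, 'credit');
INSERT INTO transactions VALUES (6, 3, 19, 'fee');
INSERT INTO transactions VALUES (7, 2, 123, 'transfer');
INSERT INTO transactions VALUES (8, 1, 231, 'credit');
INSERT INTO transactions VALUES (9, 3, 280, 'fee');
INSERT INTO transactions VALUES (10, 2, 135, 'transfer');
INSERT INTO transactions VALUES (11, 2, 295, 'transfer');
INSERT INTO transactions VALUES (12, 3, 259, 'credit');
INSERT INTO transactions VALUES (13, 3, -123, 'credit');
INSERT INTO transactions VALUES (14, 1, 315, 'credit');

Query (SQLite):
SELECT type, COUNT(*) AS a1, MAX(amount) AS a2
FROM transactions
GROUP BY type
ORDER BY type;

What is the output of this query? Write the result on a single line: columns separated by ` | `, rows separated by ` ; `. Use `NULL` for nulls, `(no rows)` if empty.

Group transactions by type.
Per group compute: COUNT(*), MAX(amount).
  credit: ids {5, 8, 12, 13, 14} → COUNT(*)=5, MAX(amount)=315
  fee: ids {2, 3, 4, 6, 9} → COUNT(*)=5, MAX(amount)=374
  transfer: ids {1, 7, 10, 11} → COUNT(*)=4, MAX(amount)=295

credit | 5 | 315 ; fee | 5 | 374 ; transfer | 4 | 295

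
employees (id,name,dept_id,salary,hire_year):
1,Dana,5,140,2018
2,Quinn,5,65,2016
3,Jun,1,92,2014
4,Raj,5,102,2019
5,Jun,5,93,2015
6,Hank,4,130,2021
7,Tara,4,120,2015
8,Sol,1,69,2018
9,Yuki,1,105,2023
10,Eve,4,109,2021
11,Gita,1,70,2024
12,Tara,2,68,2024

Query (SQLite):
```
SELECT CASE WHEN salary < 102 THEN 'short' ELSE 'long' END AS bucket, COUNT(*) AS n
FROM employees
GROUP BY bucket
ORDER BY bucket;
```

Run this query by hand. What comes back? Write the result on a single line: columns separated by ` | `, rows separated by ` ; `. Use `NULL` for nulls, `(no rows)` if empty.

Bucket rows by salary < 102 → 'short' else 'long'; count each bucket.

long | 6 ; short | 6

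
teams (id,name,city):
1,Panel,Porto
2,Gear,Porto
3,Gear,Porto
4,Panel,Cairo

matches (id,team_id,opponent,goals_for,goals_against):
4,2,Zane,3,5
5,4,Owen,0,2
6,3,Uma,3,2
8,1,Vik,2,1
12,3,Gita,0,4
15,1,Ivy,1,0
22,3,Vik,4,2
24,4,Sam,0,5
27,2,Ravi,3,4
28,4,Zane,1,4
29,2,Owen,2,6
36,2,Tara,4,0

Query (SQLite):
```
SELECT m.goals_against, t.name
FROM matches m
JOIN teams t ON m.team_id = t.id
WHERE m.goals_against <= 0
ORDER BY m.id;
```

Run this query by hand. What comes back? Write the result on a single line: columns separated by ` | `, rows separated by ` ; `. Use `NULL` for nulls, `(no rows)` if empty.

Each matches row matches the teams row where team_id = teams.id.
Then keep rows with m.goals_against <= 0.

0 | Panel ; 0 | Gear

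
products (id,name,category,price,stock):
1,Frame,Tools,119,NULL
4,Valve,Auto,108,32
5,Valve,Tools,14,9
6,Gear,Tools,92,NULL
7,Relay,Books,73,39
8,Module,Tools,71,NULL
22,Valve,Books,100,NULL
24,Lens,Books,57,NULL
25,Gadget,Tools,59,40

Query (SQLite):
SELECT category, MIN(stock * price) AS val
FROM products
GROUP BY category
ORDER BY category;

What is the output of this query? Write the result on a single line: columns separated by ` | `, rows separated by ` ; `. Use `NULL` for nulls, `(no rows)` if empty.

For each row compute stock * price.
Group by category; take MIN of the expression per group.
  Auto: ids {4} → MIN(stock * price)=3456
  Books: ids {7, 22, 24} → MIN(stock * price)=2847
  Tools: ids {1, 5, 6, 8, 25} → MIN(stock * price)=126

Auto | 3456 ; Books | 2847 ; Tools | 126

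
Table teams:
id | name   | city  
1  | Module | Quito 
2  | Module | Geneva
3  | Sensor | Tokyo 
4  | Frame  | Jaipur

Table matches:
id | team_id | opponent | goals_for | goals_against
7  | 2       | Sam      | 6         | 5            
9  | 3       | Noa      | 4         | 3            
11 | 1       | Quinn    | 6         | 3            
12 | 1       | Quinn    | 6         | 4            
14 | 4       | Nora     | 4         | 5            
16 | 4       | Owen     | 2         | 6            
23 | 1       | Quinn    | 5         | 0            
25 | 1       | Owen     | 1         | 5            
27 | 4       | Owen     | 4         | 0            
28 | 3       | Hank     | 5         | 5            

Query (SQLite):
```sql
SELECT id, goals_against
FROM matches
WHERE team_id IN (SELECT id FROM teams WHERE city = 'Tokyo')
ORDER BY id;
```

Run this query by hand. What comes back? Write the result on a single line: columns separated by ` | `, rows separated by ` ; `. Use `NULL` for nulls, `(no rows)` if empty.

9 | 3 ; 28 | 5

Inner query: teams.id where city = 'Tokyo'.
Outer: keep matches rows whose team_id is in that set.
Inner query → {3}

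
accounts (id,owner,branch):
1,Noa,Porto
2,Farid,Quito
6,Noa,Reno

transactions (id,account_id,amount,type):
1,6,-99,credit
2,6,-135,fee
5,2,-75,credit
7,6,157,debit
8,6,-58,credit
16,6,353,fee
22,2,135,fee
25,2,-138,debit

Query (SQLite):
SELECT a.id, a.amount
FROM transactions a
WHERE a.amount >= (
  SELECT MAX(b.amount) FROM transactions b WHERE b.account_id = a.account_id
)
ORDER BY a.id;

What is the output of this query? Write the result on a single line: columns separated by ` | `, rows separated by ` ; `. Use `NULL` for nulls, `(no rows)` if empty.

For each transactions row a, compute MAX(amount) over rows sharing a.account_id.
Keep row a if a.amount >= that per-group MAX.
  account_id=2: MAX(amount) = 135
  account_id=6: MAX(amount) = 353

16 | 353 ; 22 | 135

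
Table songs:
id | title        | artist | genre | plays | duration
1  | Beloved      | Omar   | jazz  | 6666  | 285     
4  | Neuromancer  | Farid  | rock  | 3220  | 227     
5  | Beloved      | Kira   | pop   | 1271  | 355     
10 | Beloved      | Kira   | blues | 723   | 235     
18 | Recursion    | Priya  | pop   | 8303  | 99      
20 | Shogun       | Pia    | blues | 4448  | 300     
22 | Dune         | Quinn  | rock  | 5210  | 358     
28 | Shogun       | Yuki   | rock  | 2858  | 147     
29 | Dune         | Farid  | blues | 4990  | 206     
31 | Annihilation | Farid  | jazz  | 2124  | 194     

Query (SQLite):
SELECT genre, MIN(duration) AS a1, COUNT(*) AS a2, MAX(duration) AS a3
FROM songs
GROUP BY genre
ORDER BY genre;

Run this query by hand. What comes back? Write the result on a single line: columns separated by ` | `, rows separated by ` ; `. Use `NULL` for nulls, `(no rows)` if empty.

Group songs by genre.
Per group compute: MIN(duration), COUNT(*), MAX(duration).
  blues: ids {10, 20, 29} → MIN(duration)=206, COUNT(*)=3, MAX(duration)=300
  jazz: ids {1, 31} → MIN(duration)=194, COUNT(*)=2, MAX(duration)=285
  pop: ids {5, 18} → MIN(duration)=99, COUNT(*)=2, MAX(duration)=355
  rock: ids {4, 22, 28} → MIN(duration)=147, COUNT(*)=3, MAX(duration)=358

blues | 206 | 3 | 300 ; jazz | 194 | 2 | 285 ; pop | 99 | 2 | 355 ; rock | 147 | 3 | 358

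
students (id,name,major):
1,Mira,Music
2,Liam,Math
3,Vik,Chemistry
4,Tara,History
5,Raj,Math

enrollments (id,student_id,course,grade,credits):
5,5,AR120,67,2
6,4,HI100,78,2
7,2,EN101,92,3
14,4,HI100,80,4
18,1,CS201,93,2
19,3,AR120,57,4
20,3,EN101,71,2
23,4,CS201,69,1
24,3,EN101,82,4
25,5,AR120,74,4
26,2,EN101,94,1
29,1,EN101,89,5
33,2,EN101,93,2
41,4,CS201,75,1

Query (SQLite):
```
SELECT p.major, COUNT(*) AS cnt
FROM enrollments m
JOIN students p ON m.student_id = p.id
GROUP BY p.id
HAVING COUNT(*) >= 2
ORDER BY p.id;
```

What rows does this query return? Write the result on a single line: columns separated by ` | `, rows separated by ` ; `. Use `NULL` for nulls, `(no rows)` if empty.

Music | 2 ; Math | 3 ; Chemistry | 3 ; History | 4 ; Math | 2

Join each enrollments row to its students via student_id.
Group joined rows by students.id; compute COUNT(*) per group.
HAVING: keep groups with count ≥ 2.
  1: ids {18, 29} → COUNT(*)=2
  2: ids {7, 26, 33} → COUNT(*)=3
  3: ids {19, 20, 24} → COUNT(*)=3
  4: ids {6, 14, 23, 41} → COUNT(*)=4
  5: ids {5, 25} → COUNT(*)=2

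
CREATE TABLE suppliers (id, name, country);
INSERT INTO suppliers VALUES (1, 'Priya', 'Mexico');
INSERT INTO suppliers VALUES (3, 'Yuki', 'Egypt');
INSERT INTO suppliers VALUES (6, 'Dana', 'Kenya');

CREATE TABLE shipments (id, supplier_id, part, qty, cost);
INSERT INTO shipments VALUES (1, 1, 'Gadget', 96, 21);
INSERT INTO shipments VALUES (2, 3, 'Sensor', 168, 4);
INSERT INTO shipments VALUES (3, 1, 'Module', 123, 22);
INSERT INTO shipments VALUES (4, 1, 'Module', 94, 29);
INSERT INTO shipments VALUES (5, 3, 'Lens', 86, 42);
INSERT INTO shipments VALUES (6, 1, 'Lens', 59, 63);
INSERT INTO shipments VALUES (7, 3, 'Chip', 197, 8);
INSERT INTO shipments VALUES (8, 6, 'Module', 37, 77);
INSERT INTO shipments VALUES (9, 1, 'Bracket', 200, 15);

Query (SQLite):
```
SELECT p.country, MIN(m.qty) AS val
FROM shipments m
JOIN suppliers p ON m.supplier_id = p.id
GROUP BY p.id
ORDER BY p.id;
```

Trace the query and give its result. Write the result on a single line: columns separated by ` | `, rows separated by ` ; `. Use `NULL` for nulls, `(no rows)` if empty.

Join each shipments row to its suppliers via supplier_id.
Group joined rows by suppliers.id; compute MIN(m.qty) per group.
  1: ids {1, 3, 4, 6, 9} → MIN(m.qty)=59
  3: ids {2, 5, 7} → MIN(m.qty)=86
  6: ids {8} → MIN(m.qty)=37

Mexico | 59 ; Egypt | 86 ; Kenya | 37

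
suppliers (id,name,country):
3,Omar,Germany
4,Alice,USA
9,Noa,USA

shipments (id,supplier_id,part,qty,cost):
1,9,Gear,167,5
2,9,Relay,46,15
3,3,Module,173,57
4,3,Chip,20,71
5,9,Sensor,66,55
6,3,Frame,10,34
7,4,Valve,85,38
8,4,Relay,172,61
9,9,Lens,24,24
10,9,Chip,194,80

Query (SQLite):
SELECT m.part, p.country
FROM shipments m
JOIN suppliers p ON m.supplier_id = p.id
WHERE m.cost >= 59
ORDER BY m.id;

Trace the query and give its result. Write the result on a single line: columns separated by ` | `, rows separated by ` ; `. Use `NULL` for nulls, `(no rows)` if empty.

Chip | Germany ; Relay | USA ; Chip | USA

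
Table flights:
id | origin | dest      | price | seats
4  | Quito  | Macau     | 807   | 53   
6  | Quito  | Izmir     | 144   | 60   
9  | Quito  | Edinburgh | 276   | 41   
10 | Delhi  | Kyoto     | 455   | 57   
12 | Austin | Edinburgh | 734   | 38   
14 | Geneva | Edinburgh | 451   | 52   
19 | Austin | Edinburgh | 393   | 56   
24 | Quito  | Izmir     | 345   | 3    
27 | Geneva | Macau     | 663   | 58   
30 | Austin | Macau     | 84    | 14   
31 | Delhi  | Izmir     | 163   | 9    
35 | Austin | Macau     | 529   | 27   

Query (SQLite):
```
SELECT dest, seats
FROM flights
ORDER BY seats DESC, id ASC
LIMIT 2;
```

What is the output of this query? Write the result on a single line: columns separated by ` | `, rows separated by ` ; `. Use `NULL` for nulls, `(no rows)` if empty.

Sort by seats desc, tiebreak id asc: (60, id=6), (58, id=27), (57, id=10), (56, id=19), (53, id=4) …. Take first 2.

Izmir | 60 ; Macau | 58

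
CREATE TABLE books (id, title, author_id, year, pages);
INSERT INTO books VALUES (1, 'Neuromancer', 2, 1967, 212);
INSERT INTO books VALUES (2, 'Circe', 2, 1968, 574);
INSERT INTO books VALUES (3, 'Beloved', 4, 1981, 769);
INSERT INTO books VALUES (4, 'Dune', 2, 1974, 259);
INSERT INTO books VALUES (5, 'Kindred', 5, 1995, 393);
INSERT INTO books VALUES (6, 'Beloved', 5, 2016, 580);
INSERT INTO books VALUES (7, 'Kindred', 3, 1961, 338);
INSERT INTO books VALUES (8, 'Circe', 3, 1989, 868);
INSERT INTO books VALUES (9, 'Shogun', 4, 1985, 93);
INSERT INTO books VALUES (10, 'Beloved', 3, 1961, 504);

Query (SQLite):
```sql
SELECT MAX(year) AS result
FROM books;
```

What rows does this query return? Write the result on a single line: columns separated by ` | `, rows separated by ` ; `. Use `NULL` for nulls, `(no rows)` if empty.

2016

All year values: [1967, 1968, 1981, 1974, 1995, 2016, 1961, 1989, 1985, 1961].
MAX of non-NULL values = 2016.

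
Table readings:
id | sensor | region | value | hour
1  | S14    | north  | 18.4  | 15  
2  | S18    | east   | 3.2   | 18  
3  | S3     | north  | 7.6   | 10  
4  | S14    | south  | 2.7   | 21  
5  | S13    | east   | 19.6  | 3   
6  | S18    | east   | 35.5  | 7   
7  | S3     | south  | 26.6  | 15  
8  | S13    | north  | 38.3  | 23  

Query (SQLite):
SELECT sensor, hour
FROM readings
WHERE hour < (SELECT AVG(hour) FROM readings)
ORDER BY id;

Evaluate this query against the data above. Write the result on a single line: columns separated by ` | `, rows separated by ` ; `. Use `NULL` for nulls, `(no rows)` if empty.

Scalar subquery: AVG(hour) over all readings rows = 14.0.
Keep rows where hour < that value.

S3 | 10 ; S13 | 3 ; S18 | 7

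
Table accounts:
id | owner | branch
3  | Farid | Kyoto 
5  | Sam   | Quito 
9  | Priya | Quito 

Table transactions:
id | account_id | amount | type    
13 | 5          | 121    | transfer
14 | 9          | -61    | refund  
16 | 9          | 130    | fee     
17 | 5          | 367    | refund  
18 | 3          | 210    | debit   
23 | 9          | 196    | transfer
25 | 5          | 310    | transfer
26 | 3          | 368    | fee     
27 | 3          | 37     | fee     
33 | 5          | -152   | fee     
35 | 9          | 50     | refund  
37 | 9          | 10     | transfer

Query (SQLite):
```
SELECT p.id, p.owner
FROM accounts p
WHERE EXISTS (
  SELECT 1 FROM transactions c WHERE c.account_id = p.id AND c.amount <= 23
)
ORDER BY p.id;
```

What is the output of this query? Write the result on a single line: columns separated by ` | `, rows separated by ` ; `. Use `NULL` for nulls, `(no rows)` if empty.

For each accounts row, check whether any transactions with matching account_id has amount <= 23.
Keep rows where that is true.

5 | Sam ; 9 | Priya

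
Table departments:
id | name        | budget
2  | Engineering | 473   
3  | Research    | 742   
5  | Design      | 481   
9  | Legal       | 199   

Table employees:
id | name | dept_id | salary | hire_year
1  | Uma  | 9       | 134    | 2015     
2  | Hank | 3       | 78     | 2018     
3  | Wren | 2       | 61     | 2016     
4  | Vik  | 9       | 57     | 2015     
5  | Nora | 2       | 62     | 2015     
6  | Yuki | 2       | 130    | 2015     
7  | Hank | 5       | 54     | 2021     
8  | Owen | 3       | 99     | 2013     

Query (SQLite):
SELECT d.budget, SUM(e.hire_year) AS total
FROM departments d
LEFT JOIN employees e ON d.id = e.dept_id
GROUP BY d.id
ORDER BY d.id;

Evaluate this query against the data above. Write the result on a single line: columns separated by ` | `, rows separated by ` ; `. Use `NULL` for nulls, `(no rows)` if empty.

473 | 6046 ; 742 | 4031 ; 481 | 2021 ; 199 | 4030

LEFT JOIN keeps every departments row; unmatched ones get NULL for employees columns.
Group by departments.id and compute SUM(e.hire_year). SUM over an all-NULL group is NULL.
  2: ids {3, 5, 6} → SUM(e.hire_year)=6046
  3: ids {2, 8} → SUM(e.hire_year)=4031
  5: ids {7} → SUM(e.hire_year)=2021
  9: ids {1, 4} → SUM(e.hire_year)=4030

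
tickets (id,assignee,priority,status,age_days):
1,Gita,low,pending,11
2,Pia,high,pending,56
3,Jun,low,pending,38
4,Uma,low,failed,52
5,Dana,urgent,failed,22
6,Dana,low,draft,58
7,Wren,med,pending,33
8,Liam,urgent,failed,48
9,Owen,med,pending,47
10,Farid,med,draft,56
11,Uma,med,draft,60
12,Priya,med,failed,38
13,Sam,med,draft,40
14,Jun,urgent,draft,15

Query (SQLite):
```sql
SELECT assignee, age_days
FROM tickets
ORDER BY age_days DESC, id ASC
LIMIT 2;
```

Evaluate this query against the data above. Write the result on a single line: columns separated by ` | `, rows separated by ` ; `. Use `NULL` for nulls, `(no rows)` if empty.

Sort by age_days desc, tiebreak id asc: (60, id=11), (58, id=6), (56, id=2), (56, id=10), (52, id=4) …. Take first 2.

Uma | 60 ; Dana | 58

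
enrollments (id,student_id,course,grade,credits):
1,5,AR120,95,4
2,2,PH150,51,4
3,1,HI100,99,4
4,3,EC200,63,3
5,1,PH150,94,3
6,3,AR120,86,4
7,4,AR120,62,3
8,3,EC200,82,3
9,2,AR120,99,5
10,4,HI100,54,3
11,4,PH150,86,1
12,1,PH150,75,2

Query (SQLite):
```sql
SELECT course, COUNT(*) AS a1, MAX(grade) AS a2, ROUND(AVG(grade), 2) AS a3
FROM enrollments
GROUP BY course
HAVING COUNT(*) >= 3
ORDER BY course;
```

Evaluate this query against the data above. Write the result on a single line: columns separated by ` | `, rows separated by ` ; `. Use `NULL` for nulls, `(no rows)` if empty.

AR120 | 4 | 99 | 85.5 ; PH150 | 4 | 94 | 76.5

Group enrollments by course.
Per group compute: COUNT(*), MAX(grade), ROUND(AVG(grade), 2).
HAVING: drop groups with fewer than 3 rows.
  AR120: ids {1, 6, 7, 9} → COUNT(*)=4, MAX(grade)=99, ROUND(AVG(grade), 2)=85.5
  EC200: ids {4, 8} → COUNT(*)=2, MAX(grade)=82, ROUND(AVG(grade), 2)=72.5
  HI100: ids {3, 10} → COUNT(*)=2, MAX(grade)=99, ROUND(AVG(grade), 2)=76.5
  PH150: ids {2, 5, 11, 12} → COUNT(*)=4, MAX(grade)=94, ROUND(AVG(grade), 2)=76.5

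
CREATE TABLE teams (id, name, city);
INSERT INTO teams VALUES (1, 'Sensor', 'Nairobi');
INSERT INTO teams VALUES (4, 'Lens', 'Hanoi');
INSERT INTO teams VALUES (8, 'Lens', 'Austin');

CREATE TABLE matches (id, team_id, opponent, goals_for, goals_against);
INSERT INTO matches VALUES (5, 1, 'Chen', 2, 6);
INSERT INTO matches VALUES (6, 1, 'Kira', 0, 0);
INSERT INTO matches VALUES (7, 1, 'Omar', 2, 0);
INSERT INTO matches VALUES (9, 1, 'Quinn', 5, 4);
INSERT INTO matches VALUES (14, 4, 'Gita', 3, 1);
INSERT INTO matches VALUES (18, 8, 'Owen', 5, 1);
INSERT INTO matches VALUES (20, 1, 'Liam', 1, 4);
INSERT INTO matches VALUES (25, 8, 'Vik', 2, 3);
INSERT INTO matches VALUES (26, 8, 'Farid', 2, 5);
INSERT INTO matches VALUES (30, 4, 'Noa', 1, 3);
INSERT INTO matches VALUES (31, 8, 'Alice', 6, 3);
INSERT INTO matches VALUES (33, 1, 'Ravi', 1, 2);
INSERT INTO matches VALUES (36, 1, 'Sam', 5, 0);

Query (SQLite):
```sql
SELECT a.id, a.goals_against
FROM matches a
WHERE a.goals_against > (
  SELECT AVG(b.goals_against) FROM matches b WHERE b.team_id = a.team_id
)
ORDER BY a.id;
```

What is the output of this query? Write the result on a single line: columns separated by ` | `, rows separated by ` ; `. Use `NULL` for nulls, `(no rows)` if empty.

5 | 6 ; 9 | 4 ; 20 | 4 ; 26 | 5 ; 30 | 3

For each matches row a, compute AVG(goals_against) over rows sharing a.team_id.
Keep row a if a.goals_against > that per-group AVG.
  team_id=1: AVG(goals_against) = 2.285714
  team_id=4: AVG(goals_against) = 2.0
  team_id=8: AVG(goals_against) = 3.0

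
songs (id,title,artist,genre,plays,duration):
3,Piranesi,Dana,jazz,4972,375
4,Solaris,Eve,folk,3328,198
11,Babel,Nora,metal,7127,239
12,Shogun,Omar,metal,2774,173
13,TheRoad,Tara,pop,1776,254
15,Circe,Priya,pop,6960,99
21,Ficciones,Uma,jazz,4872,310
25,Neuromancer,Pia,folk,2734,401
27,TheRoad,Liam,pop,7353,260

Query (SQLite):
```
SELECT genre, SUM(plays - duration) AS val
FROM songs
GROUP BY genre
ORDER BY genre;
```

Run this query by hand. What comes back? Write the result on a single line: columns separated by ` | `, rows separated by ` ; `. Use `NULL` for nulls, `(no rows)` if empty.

For each row compute plays - duration.
Group by genre; take SUM of the expression per group.
  folk: ids {4, 25} → SUM(plays - duration)=5463
  jazz: ids {3, 21} → SUM(plays - duration)=9159
  metal: ids {11, 12} → SUM(plays - duration)=9489
  pop: ids {13, 15, 27} → SUM(plays - duration)=15476

folk | 5463 ; jazz | 9159 ; metal | 9489 ; pop | 15476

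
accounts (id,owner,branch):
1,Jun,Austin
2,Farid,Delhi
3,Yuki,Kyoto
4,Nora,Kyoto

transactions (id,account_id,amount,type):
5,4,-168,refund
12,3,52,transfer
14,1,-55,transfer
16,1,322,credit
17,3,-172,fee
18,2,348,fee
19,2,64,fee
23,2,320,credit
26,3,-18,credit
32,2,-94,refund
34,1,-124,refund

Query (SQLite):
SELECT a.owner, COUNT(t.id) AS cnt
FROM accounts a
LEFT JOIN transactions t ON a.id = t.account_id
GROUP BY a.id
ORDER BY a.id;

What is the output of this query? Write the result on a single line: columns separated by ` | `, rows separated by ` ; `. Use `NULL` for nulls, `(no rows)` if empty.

Jun | 3 ; Farid | 4 ; Yuki | 3 ; Nora | 1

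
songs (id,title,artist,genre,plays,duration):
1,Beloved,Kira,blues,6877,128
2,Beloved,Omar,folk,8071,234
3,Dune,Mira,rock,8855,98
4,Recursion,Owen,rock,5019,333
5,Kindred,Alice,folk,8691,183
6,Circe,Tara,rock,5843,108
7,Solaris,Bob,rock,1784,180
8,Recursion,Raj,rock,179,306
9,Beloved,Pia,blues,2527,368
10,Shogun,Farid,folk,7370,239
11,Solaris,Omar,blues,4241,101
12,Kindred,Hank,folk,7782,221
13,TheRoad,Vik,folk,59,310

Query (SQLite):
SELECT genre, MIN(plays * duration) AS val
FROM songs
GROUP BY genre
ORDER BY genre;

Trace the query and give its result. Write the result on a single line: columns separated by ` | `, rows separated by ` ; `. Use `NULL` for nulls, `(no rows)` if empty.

For each row compute plays * duration.
Group by genre; take MIN of the expression per group.
  blues: ids {1, 9, 11} → MIN(plays * duration)=428341
  folk: ids {2, 5, 10, 12, 13} → MIN(plays * duration)=18290
  rock: ids {3, 4, 6, 7, 8} → MIN(plays * duration)=54774

blues | 428341 ; folk | 18290 ; rock | 54774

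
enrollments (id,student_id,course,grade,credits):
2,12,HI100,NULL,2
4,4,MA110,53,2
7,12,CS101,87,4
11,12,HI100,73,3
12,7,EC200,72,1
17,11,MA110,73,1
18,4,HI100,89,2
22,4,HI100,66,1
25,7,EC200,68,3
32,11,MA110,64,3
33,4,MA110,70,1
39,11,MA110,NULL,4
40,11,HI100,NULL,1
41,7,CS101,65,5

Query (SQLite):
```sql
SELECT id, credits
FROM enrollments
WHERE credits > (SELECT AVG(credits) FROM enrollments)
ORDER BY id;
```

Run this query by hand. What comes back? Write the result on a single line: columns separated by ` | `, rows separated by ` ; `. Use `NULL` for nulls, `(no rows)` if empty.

7 | 4 ; 11 | 3 ; 25 | 3 ; 32 | 3 ; 39 | 4 ; 41 | 5

Scalar subquery: AVG(credits) over all enrollments rows = 2.357143 (≈; comparison uses full precision).
Keep rows where credits > that value.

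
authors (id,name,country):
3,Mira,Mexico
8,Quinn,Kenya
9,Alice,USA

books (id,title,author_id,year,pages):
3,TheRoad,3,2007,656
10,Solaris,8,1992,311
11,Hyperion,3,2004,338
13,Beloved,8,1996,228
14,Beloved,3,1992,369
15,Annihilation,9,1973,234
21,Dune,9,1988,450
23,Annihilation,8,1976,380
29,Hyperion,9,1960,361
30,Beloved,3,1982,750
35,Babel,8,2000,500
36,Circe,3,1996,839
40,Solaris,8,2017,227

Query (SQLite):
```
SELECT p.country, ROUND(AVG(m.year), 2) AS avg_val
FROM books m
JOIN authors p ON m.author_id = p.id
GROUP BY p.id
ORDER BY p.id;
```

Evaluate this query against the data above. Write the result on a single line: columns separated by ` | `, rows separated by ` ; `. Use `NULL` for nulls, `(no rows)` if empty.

Join each books row to its authors via author_id.
Group joined rows by authors.id; compute ROUND(AVG(m.year), 2) per group.
  3: ids {3, 11, 14, 30, 36} → ROUND(AVG(m.year), 2)=1996.2
  8: ids {10, 13, 23, 35, 40} → ROUND(AVG(m.year), 2)=1996.2
  9: ids {15, 21, 29} → ROUND(AVG(m.year), 2)=1973.67

Mexico | 1996.2 ; Kenya | 1996.2 ; USA | 1973.67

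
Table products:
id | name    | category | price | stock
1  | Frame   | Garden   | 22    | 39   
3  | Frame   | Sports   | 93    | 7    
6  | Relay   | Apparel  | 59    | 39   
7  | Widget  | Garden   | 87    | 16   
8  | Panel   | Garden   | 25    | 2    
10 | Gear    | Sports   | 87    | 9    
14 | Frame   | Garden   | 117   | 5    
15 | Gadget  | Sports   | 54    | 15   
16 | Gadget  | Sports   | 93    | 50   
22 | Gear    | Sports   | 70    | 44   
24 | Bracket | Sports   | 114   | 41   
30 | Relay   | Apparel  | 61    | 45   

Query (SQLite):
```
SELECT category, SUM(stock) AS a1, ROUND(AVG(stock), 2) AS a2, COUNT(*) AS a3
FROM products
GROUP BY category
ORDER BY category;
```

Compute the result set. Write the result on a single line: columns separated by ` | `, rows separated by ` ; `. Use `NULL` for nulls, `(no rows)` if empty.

Apparel | 84 | 42 | 2 ; Garden | 62 | 15.5 | 4 ; Sports | 166 | 27.67 | 6

Group products by category.
Per group compute: SUM(stock), ROUND(AVG(stock), 2), COUNT(*).
  Apparel: ids {6, 30} → SUM(stock)=84, ROUND(AVG(stock), 2)=42, COUNT(*)=2
  Garden: ids {1, 7, 8, 14} → SUM(stock)=62, ROUND(AVG(stock), 2)=15.5, COUNT(*)=4
  Sports: ids {3, 10, 15, 16, 22, 24} → SUM(stock)=166, ROUND(AVG(stock), 2)=27.67, COUNT(*)=6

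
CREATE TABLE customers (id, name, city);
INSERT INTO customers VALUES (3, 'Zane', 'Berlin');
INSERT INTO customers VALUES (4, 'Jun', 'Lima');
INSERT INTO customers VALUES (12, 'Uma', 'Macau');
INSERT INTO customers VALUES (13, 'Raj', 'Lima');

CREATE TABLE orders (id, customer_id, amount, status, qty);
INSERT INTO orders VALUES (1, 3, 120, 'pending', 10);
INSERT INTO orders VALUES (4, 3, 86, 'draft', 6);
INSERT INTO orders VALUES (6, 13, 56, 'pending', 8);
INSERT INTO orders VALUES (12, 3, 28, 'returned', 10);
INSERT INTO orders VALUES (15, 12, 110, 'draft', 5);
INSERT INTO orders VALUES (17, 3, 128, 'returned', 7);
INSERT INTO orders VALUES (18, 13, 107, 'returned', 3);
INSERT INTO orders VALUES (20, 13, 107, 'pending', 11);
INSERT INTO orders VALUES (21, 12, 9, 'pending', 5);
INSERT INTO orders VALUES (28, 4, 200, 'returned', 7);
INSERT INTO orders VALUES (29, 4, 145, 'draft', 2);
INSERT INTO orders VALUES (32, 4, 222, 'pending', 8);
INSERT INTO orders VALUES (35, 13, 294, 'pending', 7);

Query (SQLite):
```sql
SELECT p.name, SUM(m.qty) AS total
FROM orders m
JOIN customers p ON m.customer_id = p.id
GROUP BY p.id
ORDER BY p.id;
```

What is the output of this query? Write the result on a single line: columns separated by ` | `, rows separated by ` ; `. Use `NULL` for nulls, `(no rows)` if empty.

Zane | 33 ; Jun | 17 ; Uma | 10 ; Raj | 29

Join each orders row to its customers via customer_id.
Group joined rows by customers.id; compute SUM(m.qty) per group.
  3: ids {1, 4, 12, 17} → SUM(m.qty)=33
  4: ids {28, 29, 32} → SUM(m.qty)=17
  12: ids {15, 21} → SUM(m.qty)=10
  13: ids {6, 18, 20, 35} → SUM(m.qty)=29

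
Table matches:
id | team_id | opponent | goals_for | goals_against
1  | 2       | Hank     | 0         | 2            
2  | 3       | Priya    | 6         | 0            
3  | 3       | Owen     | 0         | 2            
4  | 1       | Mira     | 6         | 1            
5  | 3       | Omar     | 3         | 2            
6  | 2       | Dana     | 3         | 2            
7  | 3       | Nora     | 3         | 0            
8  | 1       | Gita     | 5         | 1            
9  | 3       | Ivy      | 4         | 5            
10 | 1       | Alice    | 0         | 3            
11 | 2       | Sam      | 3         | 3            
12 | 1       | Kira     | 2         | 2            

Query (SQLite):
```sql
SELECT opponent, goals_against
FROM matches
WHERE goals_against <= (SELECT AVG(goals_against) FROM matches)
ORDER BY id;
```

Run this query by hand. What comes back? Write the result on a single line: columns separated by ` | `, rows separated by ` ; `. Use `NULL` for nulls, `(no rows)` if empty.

Priya | 0 ; Mira | 1 ; Nora | 0 ; Gita | 1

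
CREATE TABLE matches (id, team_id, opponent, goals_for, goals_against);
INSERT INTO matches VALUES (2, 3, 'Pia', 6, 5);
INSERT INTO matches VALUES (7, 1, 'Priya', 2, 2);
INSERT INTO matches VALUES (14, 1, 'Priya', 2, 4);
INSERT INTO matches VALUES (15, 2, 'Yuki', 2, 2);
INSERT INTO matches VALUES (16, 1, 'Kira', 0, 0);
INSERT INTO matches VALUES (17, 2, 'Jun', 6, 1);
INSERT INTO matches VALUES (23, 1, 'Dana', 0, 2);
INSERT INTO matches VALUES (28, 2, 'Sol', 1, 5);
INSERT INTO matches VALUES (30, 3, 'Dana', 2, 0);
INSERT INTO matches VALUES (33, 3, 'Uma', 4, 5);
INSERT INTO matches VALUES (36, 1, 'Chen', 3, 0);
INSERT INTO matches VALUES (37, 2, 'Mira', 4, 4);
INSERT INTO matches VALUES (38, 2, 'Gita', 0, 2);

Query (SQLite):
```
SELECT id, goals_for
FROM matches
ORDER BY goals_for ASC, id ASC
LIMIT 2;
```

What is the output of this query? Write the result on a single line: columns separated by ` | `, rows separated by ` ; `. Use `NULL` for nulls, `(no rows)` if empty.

Sort by goals_for asc, tiebreak id asc: (0, id=16), (0, id=23), (0, id=38), (1, id=28), (2, id=7) …. Take first 2.

16 | 0 ; 23 | 0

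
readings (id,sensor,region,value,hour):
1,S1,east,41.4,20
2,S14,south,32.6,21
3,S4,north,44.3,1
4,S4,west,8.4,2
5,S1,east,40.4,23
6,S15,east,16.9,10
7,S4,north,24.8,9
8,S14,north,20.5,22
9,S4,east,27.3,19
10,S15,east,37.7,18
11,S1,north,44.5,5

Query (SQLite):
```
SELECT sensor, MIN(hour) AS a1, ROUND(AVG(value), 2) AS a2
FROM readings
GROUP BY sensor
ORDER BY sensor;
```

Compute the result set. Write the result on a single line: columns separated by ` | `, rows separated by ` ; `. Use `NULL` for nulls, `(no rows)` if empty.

S1 | 5 | 42.1 ; S14 | 21 | 26.55 ; S15 | 10 | 27.3 ; S4 | 1 | 26.2

Group readings by sensor.
Per group compute: MIN(hour), ROUND(AVG(value), 2).
  S1: ids {1, 5, 11} → MIN(hour)=5, ROUND(AVG(value), 2)=42.1
  S14: ids {2, 8} → MIN(hour)=21, ROUND(AVG(value), 2)=26.55
  S15: ids {6, 10} → MIN(hour)=10, ROUND(AVG(value), 2)=27.3
  S4: ids {3, 4, 7, 9} → MIN(hour)=1, ROUND(AVG(value), 2)=26.2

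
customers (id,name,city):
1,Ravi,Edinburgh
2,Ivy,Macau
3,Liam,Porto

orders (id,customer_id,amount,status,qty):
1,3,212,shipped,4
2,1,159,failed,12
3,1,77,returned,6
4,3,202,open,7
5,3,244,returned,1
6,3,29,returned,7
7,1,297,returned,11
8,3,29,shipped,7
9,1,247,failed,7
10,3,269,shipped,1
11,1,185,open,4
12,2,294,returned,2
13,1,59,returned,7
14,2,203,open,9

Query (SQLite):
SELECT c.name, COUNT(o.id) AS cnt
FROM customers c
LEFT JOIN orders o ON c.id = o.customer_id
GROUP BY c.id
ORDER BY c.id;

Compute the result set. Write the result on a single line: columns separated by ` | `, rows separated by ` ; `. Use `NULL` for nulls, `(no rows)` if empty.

Ravi | 6 ; Ivy | 2 ; Liam | 6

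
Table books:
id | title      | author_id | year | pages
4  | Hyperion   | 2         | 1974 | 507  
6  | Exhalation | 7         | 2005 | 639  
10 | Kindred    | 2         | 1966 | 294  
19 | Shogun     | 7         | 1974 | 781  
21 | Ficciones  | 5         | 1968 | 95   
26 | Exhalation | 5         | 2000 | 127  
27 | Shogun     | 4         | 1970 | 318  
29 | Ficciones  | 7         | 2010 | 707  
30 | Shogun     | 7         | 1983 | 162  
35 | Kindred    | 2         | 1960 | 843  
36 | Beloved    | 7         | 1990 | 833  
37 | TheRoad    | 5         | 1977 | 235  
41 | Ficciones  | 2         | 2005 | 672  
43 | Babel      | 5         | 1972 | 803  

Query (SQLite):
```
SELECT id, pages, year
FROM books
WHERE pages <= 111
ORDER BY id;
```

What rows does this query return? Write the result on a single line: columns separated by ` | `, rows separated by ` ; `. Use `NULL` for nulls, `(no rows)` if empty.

21 | 95 | 1968

pages <= 111: ids {21}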